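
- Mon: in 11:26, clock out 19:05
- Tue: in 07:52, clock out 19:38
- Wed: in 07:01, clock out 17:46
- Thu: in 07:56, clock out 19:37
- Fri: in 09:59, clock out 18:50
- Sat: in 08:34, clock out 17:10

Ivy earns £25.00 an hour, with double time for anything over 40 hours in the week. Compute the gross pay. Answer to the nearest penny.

£1965.00

Mon: 11:26–19:05 = 7 h 39 min
Tue: 07:52–19:38 = 11 h 46 min
Wed: 07:01–17:46 = 10 h 45 min
Thu: 07:56–19:37 = 11 h 41 min
Fri: 09:59–18:50 = 8 h 51 min
Sat: 08:34–17:10 = 8 h 36 min
Total worked: 59 h 18 min = 3558 min.
Regular 40 h 0 min = 2400 min at £25.00/h; overtime 19 h 18 min = 1158 min at £50.00/h.
Pay = (2400 × £25.00 + 1158 × £50.00) ÷ 60 = £1965.00.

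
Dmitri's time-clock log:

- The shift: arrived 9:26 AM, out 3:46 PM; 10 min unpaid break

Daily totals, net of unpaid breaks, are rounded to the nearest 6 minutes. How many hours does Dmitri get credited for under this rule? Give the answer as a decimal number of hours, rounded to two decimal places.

The shift: 9:26 AM–3:46 PM = 6 h 20 min − 10 min = 6 h 10 min → rounds to 6 h 12 min

6.20 hours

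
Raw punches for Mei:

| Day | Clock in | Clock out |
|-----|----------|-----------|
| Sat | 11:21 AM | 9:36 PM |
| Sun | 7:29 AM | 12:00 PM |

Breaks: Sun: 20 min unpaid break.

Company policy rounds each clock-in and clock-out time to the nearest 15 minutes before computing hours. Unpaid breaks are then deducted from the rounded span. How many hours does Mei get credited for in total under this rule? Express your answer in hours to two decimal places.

14.42 hours

Sat: in 11:21 AM→11:15 AM, out 9:36 PM→9:30 PM; 10 h 15 min
Sun: in 7:29 AM→7:30 AM, out 12:00 PM→12:00 PM; 4 h 30 min − 20 min = 4 h 10 min
Total credited: 14 h 25 min.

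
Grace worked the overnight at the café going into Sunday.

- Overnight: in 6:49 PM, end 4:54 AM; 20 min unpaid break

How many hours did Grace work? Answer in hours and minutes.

9 h 45 min

Overnight: 6:49 PM → midnight = 5 h 11 min; midnight → 4:54 AM = 4 h 54 min; span 10 h 5 min; less 20 min break → 9 h 45 min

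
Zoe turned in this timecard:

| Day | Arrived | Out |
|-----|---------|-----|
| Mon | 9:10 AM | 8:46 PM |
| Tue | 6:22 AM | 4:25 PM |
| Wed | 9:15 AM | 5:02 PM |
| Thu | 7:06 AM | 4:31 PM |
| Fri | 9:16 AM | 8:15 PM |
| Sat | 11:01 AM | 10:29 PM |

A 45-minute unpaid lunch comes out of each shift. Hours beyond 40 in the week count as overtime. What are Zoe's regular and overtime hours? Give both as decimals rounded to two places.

Regular 40.00 hours, overtime 16.80 hours

Mon: 9:10 AM–8:46 PM = 11 h 36 min; less 45 min break → 10 h 51 min
Tue: 6:22 AM–4:25 PM = 10 h 3 min; less 45 min break → 9 h 18 min
Wed: 9:15 AM–5:02 PM = 7 h 47 min; less 45 min break → 7 h 2 min
Thu: 7:06 AM–4:31 PM = 9 h 25 min; less 45 min break → 8 h 40 min
Fri: 9:16 AM–8:15 PM = 10 h 59 min; less 45 min break → 10 h 14 min
Sat: 11:01 AM–10:29 PM = 11 h 28 min; less 45 min break → 10 h 43 min
Total worked: 56 h 48 min = 56.80 h.
Threshold 40 h → overtime 16 h 48 min, regular 40 h 0 min.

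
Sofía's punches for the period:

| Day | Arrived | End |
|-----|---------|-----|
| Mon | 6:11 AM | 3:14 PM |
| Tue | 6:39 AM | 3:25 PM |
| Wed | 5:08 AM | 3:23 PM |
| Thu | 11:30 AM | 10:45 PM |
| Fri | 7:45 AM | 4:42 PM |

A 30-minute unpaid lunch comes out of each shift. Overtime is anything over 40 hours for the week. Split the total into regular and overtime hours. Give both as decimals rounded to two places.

Regular 40.00 hours, overtime 5.77 hours

Mon: 6:11 AM–3:14 PM = 9 h 3 min; less 30 min break → 8 h 33 min
Tue: 6:39 AM–3:25 PM = 8 h 46 min; less 30 min break → 8 h 16 min
Wed: 5:08 AM–3:23 PM = 10 h 15 min; less 30 min break → 9 h 45 min
Thu: 11:30 AM–10:45 PM = 11 h 15 min; less 30 min break → 10 h 45 min
Fri: 7:45 AM–4:42 PM = 8 h 57 min; less 30 min break → 8 h 27 min
Total worked: 45 h 46 min = 45.77 h.
Threshold 40 h → overtime 5 h 46 min, regular 40 h 0 min.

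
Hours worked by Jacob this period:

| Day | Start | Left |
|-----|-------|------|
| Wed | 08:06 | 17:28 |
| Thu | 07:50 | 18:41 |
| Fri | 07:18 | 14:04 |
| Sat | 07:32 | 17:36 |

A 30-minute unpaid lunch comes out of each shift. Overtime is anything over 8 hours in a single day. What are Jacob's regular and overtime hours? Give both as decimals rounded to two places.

Wed: 08:06–17:28 = 9 h 22 min; less 30 min break → 8 h 52 min
Thu: 07:50–18:41 = 10 h 51 min; less 30 min break → 10 h 21 min
Fri: 07:18–14:04 = 6 h 46 min; less 30 min break → 6 h 16 min
Sat: 07:32–17:36 = 10 h 4 min; less 30 min break → 9 h 34 min
Wed reg 8 h 0 min / OT 0 h 52 min; Thu reg 8 h 0 min / OT 2 h 21 min; Fri reg 6 h 16 min / OT 0 h 0 min; Sat reg 8 h 0 min / OT 1 h 34 min.
Totals: regular 30 h 16 min, overtime 4 h 47 min.

Regular 30.27 hours, overtime 4.78 hours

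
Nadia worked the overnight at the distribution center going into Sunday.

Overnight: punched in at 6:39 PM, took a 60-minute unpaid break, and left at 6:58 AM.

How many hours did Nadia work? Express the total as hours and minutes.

Overnight: 6:39 PM → midnight = 5 h 21 min; midnight → 6:58 AM = 6 h 58 min; span 12 h 19 min; less 60 min break → 11 h 19 min

11 h 19 min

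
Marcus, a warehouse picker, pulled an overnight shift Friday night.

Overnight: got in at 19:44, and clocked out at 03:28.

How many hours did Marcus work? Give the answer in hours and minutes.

Overnight: 19:44 → midnight = 4 h 16 min; midnight → 03:28 = 3 h 28 min; span 7 h 44 min

7 h 44 min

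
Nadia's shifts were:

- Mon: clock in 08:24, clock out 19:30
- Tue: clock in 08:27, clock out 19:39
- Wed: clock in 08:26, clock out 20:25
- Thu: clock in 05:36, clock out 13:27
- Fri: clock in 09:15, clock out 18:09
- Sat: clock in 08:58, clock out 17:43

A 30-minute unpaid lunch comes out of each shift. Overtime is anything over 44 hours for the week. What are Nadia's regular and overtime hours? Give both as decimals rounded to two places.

Mon: 08:24–19:30 = 11 h 6 min; less 30 min break → 10 h 36 min
Tue: 08:27–19:39 = 11 h 12 min; less 30 min break → 10 h 42 min
Wed: 08:26–20:25 = 11 h 59 min; less 30 min break → 11 h 29 min
Thu: 05:36–13:27 = 7 h 51 min; less 30 min break → 7 h 21 min
Fri: 09:15–18:09 = 8 h 54 min; less 30 min break → 8 h 24 min
Sat: 08:58–17:43 = 8 h 45 min; less 30 min break → 8 h 15 min
Total worked: 56 h 47 min = 56.78 h.
Threshold 44 h → overtime 12 h 47 min, regular 44 h 0 min.

Regular 44.00 hours, overtime 12.78 hours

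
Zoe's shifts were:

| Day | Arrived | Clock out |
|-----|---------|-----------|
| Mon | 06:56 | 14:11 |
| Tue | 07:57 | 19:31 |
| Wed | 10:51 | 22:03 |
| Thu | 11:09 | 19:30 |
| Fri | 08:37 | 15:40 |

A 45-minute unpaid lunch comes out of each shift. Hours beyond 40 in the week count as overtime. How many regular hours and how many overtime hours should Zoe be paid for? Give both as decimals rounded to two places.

Mon: 06:56–14:11 = 7 h 15 min; less 45 min break → 6 h 30 min
Tue: 07:57–19:31 = 11 h 34 min; less 45 min break → 10 h 49 min
Wed: 10:51–22:03 = 11 h 12 min; less 45 min break → 10 h 27 min
Thu: 11:09–19:30 = 8 h 21 min; less 45 min break → 7 h 36 min
Fri: 08:37–15:40 = 7 h 3 min; less 45 min break → 6 h 18 min
Total worked: 41 h 40 min = 41.67 h.
Threshold 40 h → overtime 1 h 40 min, regular 40 h 0 min.

Regular 40.00 hours, overtime 1.67 hours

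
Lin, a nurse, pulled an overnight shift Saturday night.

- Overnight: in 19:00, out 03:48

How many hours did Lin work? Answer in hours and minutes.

Overnight: 19:00 → midnight = 5 h 0 min; midnight → 03:48 = 3 h 48 min; span 8 h 48 min

8 h 48 min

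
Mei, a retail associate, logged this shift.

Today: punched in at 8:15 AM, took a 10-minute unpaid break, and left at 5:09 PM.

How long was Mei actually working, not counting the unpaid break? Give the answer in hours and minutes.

8 h 44 min

Today: 8:15 AM–5:09 PM = 8 h 54 min; less 10 min break → 8 h 44 min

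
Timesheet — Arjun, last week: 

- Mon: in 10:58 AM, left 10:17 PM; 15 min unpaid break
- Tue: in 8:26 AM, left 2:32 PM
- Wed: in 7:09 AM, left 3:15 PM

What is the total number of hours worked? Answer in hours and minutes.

25 h 16 min

Mon: 10:58 AM–10:17 PM = 11 h 19 min; less 15 min break → 11 h 4 min
Tue: 8:26 AM–2:32 PM = 6 h 6 min
Wed: 7:09 AM–3:15 PM = 8 h 6 min
Total: 11 h 4 min + 6 h 6 min + 8 h 6 min = 25 h 16 min.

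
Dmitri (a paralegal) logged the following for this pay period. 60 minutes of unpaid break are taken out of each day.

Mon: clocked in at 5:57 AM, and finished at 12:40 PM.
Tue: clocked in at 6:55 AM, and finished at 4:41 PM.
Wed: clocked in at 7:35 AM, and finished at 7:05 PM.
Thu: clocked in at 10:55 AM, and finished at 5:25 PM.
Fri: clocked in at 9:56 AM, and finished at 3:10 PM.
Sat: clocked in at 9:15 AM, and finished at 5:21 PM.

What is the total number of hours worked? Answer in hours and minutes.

Mon: 5:57 AM–12:40 PM = 6 h 43 min; less 60 min break → 5 h 43 min
Tue: 6:55 AM–4:41 PM = 9 h 46 min; less 60 min break → 8 h 46 min
Wed: 7:35 AM–7:05 PM = 11 h 30 min; less 60 min break → 10 h 30 min
Thu: 10:55 AM–5:25 PM = 6 h 30 min; less 60 min break → 5 h 30 min
Fri: 9:56 AM–3:10 PM = 5 h 14 min; less 60 min break → 4 h 14 min
Sat: 9:15 AM–5:21 PM = 8 h 6 min; less 60 min break → 7 h 6 min
Total: 5 h 43 min + 8 h 46 min + 10 h 30 min + 5 h 30 min + 4 h 14 min + 7 h 6 min = 41 h 49 min.

41 h 49 min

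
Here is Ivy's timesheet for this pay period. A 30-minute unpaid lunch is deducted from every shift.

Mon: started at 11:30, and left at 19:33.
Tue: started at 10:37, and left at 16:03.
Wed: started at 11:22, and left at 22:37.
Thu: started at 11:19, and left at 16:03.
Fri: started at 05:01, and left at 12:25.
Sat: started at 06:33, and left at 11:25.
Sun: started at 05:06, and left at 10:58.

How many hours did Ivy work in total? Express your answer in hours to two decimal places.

44.10 hours

Mon: 11:30–19:33 = 8 h 3 min; less 30 min break → 7 h 33 min
Tue: 10:37–16:03 = 5 h 26 min; less 30 min break → 4 h 56 min
Wed: 11:22–22:37 = 11 h 15 min; less 30 min break → 10 h 45 min
Thu: 11:19–16:03 = 4 h 44 min; less 30 min break → 4 h 14 min
Fri: 05:01–12:25 = 7 h 24 min; less 30 min break → 6 h 54 min
Sat: 06:33–11:25 = 4 h 52 min; less 30 min break → 4 h 22 min
Sun: 05:06–10:58 = 5 h 52 min; less 30 min break → 5 h 22 min
Total: 7 h 33 min + 4 h 56 min + 10 h 45 min + 4 h 14 min + 6 h 54 min + 4 h 22 min + 5 h 22 min = 44 h 6 min.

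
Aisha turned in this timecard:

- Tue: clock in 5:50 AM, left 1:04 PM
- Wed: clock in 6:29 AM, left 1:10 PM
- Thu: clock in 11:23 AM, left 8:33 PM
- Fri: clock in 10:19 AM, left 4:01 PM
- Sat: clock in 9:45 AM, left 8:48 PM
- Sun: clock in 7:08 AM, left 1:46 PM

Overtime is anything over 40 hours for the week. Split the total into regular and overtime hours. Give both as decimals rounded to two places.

Tue: 5:50 AM–1:04 PM = 7 h 14 min
Wed: 6:29 AM–1:10 PM = 6 h 41 min
Thu: 11:23 AM–8:33 PM = 9 h 10 min
Fri: 10:19 AM–4:01 PM = 5 h 42 min
Sat: 9:45 AM–8:48 PM = 11 h 3 min
Sun: 7:08 AM–1:46 PM = 6 h 38 min
Total worked: 46 h 28 min = 46.47 h.
Threshold 40 h → overtime 6 h 28 min, regular 40 h 0 min.

Regular 40.00 hours, overtime 6.47 hours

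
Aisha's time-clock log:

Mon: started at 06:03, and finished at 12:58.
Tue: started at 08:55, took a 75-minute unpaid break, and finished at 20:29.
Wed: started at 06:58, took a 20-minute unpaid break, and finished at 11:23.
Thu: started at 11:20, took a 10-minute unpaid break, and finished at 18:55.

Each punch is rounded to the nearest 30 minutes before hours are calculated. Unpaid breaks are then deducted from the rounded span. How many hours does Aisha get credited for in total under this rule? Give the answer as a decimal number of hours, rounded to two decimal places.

Mon: in 06:03→06:00, out 12:58→13:00; 7 h 0 min
Tue: in 08:55→09:00, out 20:29→20:30; 11 h 30 min − 75 min = 10 h 15 min
Wed: in 06:58→07:00, out 11:23→11:30; 4 h 30 min − 20 min = 4 h 10 min
Thu: in 11:20→11:30, out 18:55→19:00; 7 h 30 min − 10 min = 7 h 20 min
Total credited: 28 h 45 min.

28.75 hours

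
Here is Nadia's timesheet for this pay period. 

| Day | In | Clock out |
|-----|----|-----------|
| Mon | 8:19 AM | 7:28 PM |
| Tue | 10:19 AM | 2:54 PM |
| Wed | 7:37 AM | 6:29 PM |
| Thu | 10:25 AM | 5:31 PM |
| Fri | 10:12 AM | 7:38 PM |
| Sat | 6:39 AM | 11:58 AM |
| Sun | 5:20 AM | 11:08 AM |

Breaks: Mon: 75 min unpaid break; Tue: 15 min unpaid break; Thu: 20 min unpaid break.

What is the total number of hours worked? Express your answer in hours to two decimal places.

52.42 hours

Mon: 8:19 AM–7:28 PM = 11 h 9 min; less 75 min break → 9 h 54 min
Tue: 10:19 AM–2:54 PM = 4 h 35 min; less 15 min break → 4 h 20 min
Wed: 7:37 AM–6:29 PM = 10 h 52 min
Thu: 10:25 AM–5:31 PM = 7 h 6 min; less 20 min break → 6 h 46 min
Fri: 10:12 AM–7:38 PM = 9 h 26 min
Sat: 6:39 AM–11:58 AM = 5 h 19 min
Sun: 5:20 AM–11:08 AM = 5 h 48 min
Total: 9 h 54 min + 4 h 20 min + 10 h 52 min + 6 h 46 min + 9 h 26 min + 5 h 19 min + 5 h 48 min = 52 h 25 min.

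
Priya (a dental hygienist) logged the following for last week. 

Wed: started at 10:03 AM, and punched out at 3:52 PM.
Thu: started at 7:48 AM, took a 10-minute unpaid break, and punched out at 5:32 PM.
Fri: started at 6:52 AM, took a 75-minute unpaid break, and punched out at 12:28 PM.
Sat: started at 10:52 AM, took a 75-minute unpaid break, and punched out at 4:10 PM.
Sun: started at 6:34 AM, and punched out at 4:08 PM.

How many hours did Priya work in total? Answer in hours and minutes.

33 h 21 min

Wed: 10:03 AM–3:52 PM = 5 h 49 min
Thu: 7:48 AM–5:32 PM = 9 h 44 min; less 10 min break → 9 h 34 min
Fri: 6:52 AM–12:28 PM = 5 h 36 min; less 75 min break → 4 h 21 min
Sat: 10:52 AM–4:10 PM = 5 h 18 min; less 75 min break → 4 h 3 min
Sun: 6:34 AM–4:08 PM = 9 h 34 min
Total: 5 h 49 min + 9 h 34 min + 4 h 21 min + 4 h 3 min + 9 h 34 min = 33 h 21 min.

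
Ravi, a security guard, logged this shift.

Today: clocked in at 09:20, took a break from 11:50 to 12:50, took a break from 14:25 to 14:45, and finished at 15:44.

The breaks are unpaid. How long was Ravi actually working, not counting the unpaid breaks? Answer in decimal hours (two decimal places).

Today: 09:20–15:44 = 6 h 24 min; less 80 min break → 5 h 4 min

5.07 hours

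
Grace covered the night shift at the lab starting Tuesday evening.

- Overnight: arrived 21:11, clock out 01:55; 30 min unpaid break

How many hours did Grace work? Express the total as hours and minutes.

4 h 14 min

Overnight: 21:11 → midnight = 2 h 49 min; midnight → 01:55 = 1 h 55 min; span 4 h 44 min; less 30 min break → 4 h 14 min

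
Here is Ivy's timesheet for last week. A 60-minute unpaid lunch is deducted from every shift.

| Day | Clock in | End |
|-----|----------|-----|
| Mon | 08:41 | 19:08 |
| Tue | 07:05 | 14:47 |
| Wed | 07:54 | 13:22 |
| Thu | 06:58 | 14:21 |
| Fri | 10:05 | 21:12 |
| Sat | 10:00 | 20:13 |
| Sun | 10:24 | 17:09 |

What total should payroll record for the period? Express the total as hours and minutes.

52 h 5 min

Mon: 08:41–19:08 = 10 h 27 min; less 60 min break → 9 h 27 min
Tue: 07:05–14:47 = 7 h 42 min; less 60 min break → 6 h 42 min
Wed: 07:54–13:22 = 5 h 28 min; less 60 min break → 4 h 28 min
Thu: 06:58–14:21 = 7 h 23 min; less 60 min break → 6 h 23 min
Fri: 10:05–21:12 = 11 h 7 min; less 60 min break → 10 h 7 min
Sat: 10:00–20:13 = 10 h 13 min; less 60 min break → 9 h 13 min
Sun: 10:24–17:09 = 6 h 45 min; less 60 min break → 5 h 45 min
Total: 9 h 27 min + 6 h 42 min + 4 h 28 min + 6 h 23 min + 10 h 7 min + 9 h 13 min + 5 h 45 min = 52 h 5 min.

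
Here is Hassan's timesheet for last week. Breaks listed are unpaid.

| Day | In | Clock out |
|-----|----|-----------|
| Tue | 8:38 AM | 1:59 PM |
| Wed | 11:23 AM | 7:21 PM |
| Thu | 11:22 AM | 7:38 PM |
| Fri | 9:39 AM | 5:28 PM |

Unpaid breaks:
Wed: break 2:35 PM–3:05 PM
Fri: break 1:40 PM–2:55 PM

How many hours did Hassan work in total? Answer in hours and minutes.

Tue: 8:38 AM–1:59 PM = 5 h 21 min
Wed: 11:23 AM–7:21 PM = 7 h 58 min; less 30 min break → 7 h 28 min
Thu: 11:22 AM–7:38 PM = 8 h 16 min
Fri: 9:39 AM–5:28 PM = 7 h 49 min; less 75 min break → 6 h 34 min
Total: 5 h 21 min + 7 h 28 min + 8 h 16 min + 6 h 34 min = 27 h 39 min.

27 h 39 min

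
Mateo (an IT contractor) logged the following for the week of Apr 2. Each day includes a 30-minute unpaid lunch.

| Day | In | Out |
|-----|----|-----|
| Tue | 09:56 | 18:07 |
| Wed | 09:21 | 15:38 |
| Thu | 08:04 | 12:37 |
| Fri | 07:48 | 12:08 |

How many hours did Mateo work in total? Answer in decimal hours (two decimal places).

21.35 hours

Tue: 09:56–18:07 = 8 h 11 min; less 30 min break → 7 h 41 min
Wed: 09:21–15:38 = 6 h 17 min; less 30 min break → 5 h 47 min
Thu: 08:04–12:37 = 4 h 33 min; less 30 min break → 4 h 3 min
Fri: 07:48–12:08 = 4 h 20 min; less 30 min break → 3 h 50 min
Total: 7 h 41 min + 5 h 47 min + 4 h 3 min + 3 h 50 min = 21 h 21 min.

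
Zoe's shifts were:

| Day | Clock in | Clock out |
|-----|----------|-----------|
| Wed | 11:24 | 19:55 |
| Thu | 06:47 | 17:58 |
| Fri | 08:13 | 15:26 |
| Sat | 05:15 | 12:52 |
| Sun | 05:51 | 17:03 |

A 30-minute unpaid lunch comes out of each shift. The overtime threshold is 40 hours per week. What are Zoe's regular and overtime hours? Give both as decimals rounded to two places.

Regular 40.00 hours, overtime 3.23 hours

Wed: 11:24–19:55 = 8 h 31 min; less 30 min break → 8 h 1 min
Thu: 06:47–17:58 = 11 h 11 min; less 30 min break → 10 h 41 min
Fri: 08:13–15:26 = 7 h 13 min; less 30 min break → 6 h 43 min
Sat: 05:15–12:52 = 7 h 37 min; less 30 min break → 7 h 7 min
Sun: 05:51–17:03 = 11 h 12 min; less 30 min break → 10 h 42 min
Total worked: 43 h 14 min = 43.23 h.
Threshold 40 h → overtime 3 h 14 min, regular 40 h 0 min.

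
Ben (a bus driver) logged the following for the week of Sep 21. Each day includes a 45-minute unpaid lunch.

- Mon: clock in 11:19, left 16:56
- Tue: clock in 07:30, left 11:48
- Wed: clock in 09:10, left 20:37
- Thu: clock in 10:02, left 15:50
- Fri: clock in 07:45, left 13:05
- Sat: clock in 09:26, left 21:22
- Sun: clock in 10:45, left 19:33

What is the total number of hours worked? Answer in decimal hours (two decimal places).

Mon: 11:19–16:56 = 5 h 37 min; less 45 min break → 4 h 52 min
Tue: 07:30–11:48 = 4 h 18 min; less 45 min break → 3 h 33 min
Wed: 09:10–20:37 = 11 h 27 min; less 45 min break → 10 h 42 min
Thu: 10:02–15:50 = 5 h 48 min; less 45 min break → 5 h 3 min
Fri: 07:45–13:05 = 5 h 20 min; less 45 min break → 4 h 35 min
Sat: 09:26–21:22 = 11 h 56 min; less 45 min break → 11 h 11 min
Sun: 10:45–19:33 = 8 h 48 min; less 45 min break → 8 h 3 min
Total: 4 h 52 min + 3 h 33 min + 10 h 42 min + 5 h 3 min + 4 h 35 min + 11 h 11 min + 8 h 3 min = 47 h 59 min.

47.98 hours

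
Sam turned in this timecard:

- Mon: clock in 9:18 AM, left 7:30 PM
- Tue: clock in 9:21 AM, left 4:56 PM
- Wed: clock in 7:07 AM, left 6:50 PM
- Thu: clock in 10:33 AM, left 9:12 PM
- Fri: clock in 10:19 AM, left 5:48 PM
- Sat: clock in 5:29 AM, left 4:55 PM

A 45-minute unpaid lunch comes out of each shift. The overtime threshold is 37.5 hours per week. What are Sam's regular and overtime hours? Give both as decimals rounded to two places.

Regular 37.50 hours, overtime 17.07 hours

Mon: 9:18 AM–7:30 PM = 10 h 12 min; less 45 min break → 9 h 27 min
Tue: 9:21 AM–4:56 PM = 7 h 35 min; less 45 min break → 6 h 50 min
Wed: 7:07 AM–6:50 PM = 11 h 43 min; less 45 min break → 10 h 58 min
Thu: 10:33 AM–9:12 PM = 10 h 39 min; less 45 min break → 9 h 54 min
Fri: 10:19 AM–5:48 PM = 7 h 29 min; less 45 min break → 6 h 44 min
Sat: 5:29 AM–4:55 PM = 11 h 26 min; less 45 min break → 10 h 41 min
Total worked: 54 h 34 min = 54.57 h.
Threshold 37.5 h → overtime 17 h 4 min, regular 37 h 30 min.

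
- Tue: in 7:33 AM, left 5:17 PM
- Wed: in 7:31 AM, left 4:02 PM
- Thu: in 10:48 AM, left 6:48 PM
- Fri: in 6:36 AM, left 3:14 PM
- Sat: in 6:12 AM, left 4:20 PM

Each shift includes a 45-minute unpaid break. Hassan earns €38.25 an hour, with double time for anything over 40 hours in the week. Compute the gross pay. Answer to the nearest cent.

Tue: 7:33 AM–5:17 PM = 9 h 44 min; less 45 min break → 8 h 59 min
Wed: 7:31 AM–4:02 PM = 8 h 31 min; less 45 min break → 7 h 46 min
Thu: 10:48 AM–6:48 PM = 8 h 0 min; less 45 min break → 7 h 15 min
Fri: 6:36 AM–3:14 PM = 8 h 38 min; less 45 min break → 7 h 53 min
Sat: 6:12 AM–4:20 PM = 10 h 8 min; less 45 min break → 9 h 23 min
Total worked: 41 h 16 min = 2476 min.
Regular 40 h 0 min = 2400 min at €38.25/h; overtime 1 h 16 min = 76 min at €76.50/h.
Pay = (2400 × €38.25 + 76 × €76.50) ÷ 60 = €1626.90.

€1626.90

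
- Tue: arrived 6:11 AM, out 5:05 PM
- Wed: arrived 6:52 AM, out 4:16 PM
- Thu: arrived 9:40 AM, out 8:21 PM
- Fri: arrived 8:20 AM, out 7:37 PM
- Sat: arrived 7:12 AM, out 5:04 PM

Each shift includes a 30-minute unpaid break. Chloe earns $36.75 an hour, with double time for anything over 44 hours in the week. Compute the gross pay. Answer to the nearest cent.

Tue: 6:11 AM–5:05 PM = 10 h 54 min; less 30 min break → 10 h 24 min
Wed: 6:52 AM–4:16 PM = 9 h 24 min; less 30 min break → 8 h 54 min
Thu: 9:40 AM–8:21 PM = 10 h 41 min; less 30 min break → 10 h 11 min
Fri: 8:20 AM–7:37 PM = 11 h 17 min; less 30 min break → 10 h 47 min
Sat: 7:12 AM–5:04 PM = 9 h 52 min; less 30 min break → 9 h 22 min
Total worked: 49 h 38 min = 2978 min.
Regular 44 h 0 min = 2640 min at $36.75/h; overtime 5 h 38 min = 338 min at $73.50/h.
Pay = (2640 × $36.75 + 338 × $73.50) ÷ 60 = $2031.05.

$2031.05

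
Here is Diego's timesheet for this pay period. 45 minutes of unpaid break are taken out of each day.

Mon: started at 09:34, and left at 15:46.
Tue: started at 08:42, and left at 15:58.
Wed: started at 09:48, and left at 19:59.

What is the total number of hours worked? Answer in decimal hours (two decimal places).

Mon: 09:34–15:46 = 6 h 12 min; less 45 min break → 5 h 27 min
Tue: 08:42–15:58 = 7 h 16 min; less 45 min break → 6 h 31 min
Wed: 09:48–19:59 = 10 h 11 min; less 45 min break → 9 h 26 min
Total: 5 h 27 min + 6 h 31 min + 9 h 26 min = 21 h 24 min.

21.40 hours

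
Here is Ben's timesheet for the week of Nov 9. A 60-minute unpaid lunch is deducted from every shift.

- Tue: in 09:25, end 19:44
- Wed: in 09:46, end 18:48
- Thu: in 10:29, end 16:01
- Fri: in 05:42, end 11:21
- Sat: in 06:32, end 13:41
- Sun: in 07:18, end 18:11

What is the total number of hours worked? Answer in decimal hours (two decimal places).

Tue: 09:25–19:44 = 10 h 19 min; less 60 min break → 9 h 19 min
Wed: 09:46–18:48 = 9 h 2 min; less 60 min break → 8 h 2 min
Thu: 10:29–16:01 = 5 h 32 min; less 60 min break → 4 h 32 min
Fri: 05:42–11:21 = 5 h 39 min; less 60 min break → 4 h 39 min
Sat: 06:32–13:41 = 7 h 9 min; less 60 min break → 6 h 9 min
Sun: 07:18–18:11 = 10 h 53 min; less 60 min break → 9 h 53 min
Total: 9 h 19 min + 8 h 2 min + 4 h 32 min + 4 h 39 min + 6 h 9 min + 9 h 53 min = 42 h 34 min.

42.57 hours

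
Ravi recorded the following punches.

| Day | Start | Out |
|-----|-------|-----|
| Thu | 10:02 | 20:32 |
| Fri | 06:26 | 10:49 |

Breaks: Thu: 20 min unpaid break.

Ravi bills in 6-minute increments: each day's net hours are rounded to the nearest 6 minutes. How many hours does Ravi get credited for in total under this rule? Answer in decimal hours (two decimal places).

Thu: 10:02–20:32 = 10 h 30 min − 20 min = 10 h 10 min → rounds to 10 h 12 min
Fri: 06:26–10:49 = 4 h 23 min → rounds to 4 h 24 min
Total credited: 14 h 36 min.

14.60 hours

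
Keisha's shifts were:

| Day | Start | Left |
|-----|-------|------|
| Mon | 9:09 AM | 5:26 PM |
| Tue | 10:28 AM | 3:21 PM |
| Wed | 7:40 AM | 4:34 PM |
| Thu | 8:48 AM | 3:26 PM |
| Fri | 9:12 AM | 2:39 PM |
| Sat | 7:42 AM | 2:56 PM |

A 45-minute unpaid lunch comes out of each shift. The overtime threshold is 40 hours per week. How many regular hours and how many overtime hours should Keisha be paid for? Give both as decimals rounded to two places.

Regular 36.88 hours, overtime 0.00 hours

Mon: 9:09 AM–5:26 PM = 8 h 17 min; less 45 min break → 7 h 32 min
Tue: 10:28 AM–3:21 PM = 4 h 53 min; less 45 min break → 4 h 8 min
Wed: 7:40 AM–4:34 PM = 8 h 54 min; less 45 min break → 8 h 9 min
Thu: 8:48 AM–3:26 PM = 6 h 38 min; less 45 min break → 5 h 53 min
Fri: 9:12 AM–2:39 PM = 5 h 27 min; less 45 min break → 4 h 42 min
Sat: 7:42 AM–2:56 PM = 7 h 14 min; less 45 min break → 6 h 29 min
Total worked: 36 h 53 min = 36.88 h.
Threshold 40 h → overtime 0 h 0 min, regular 36 h 53 min.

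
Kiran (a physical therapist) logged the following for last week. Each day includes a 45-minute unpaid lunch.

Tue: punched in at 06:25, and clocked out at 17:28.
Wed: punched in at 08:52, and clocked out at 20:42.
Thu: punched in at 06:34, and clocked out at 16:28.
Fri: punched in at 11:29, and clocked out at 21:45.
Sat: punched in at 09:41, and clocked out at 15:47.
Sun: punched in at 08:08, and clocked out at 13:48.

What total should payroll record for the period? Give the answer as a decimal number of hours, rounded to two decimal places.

Tue: 06:25–17:28 = 11 h 3 min; less 45 min break → 10 h 18 min
Wed: 08:52–20:42 = 11 h 50 min; less 45 min break → 11 h 5 min
Thu: 06:34–16:28 = 9 h 54 min; less 45 min break → 9 h 9 min
Fri: 11:29–21:45 = 10 h 16 min; less 45 min break → 9 h 31 min
Sat: 09:41–15:47 = 6 h 6 min; less 45 min break → 5 h 21 min
Sun: 08:08–13:48 = 5 h 40 min; less 45 min break → 4 h 55 min
Total: 10 h 18 min + 11 h 5 min + 9 h 9 min + 9 h 31 min + 5 h 21 min + 4 h 55 min = 50 h 19 min.

50.32 hours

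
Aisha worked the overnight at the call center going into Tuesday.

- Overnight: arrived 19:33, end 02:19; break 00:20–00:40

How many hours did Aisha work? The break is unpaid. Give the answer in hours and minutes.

Overnight: 19:33 → midnight = 4 h 27 min; midnight → 02:19 = 2 h 19 min; span 6 h 46 min; less 20 min break → 6 h 26 min

6 h 26 min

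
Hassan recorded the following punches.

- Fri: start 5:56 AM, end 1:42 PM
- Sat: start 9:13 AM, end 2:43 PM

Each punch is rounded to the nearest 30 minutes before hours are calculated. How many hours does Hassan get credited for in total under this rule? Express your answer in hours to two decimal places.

13.00 hours

Fri: in 5:56 AM→6:00 AM, out 1:42 PM→1:30 PM; 7 h 30 min
Sat: in 9:13 AM→9:00 AM, out 2:43 PM→2:30 PM; 5 h 30 min
Total credited: 13 h 0 min.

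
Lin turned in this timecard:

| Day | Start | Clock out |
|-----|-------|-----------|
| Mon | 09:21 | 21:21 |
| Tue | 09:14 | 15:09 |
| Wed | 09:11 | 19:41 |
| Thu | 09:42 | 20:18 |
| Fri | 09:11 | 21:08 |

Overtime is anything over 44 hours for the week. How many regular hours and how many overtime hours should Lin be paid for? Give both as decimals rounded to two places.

Mon: 09:21–21:21 = 12 h 0 min
Tue: 09:14–15:09 = 5 h 55 min
Wed: 09:11–19:41 = 10 h 30 min
Thu: 09:42–20:18 = 10 h 36 min
Fri: 09:11–21:08 = 11 h 57 min
Total worked: 50 h 58 min = 50.97 h.
Threshold 44 h → overtime 6 h 58 min, regular 44 h 0 min.

Regular 44.00 hours, overtime 6.97 hours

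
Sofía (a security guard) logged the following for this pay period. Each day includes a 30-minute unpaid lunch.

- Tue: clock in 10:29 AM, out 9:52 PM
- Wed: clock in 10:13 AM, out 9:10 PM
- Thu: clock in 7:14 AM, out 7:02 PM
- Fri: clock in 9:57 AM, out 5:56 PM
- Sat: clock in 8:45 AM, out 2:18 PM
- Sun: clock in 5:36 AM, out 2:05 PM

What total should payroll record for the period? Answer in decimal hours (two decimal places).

Tue: 10:29 AM–9:52 PM = 11 h 23 min; less 30 min break → 10 h 53 min
Wed: 10:13 AM–9:10 PM = 10 h 57 min; less 30 min break → 10 h 27 min
Thu: 7:14 AM–7:02 PM = 11 h 48 min; less 30 min break → 11 h 18 min
Fri: 9:57 AM–5:56 PM = 7 h 59 min; less 30 min break → 7 h 29 min
Sat: 8:45 AM–2:18 PM = 5 h 33 min; less 30 min break → 5 h 3 min
Sun: 5:36 AM–2:05 PM = 8 h 29 min; less 30 min break → 7 h 59 min
Total: 10 h 53 min + 10 h 27 min + 11 h 18 min + 7 h 29 min + 5 h 3 min + 7 h 59 min = 53 h 9 min.

53.15 hours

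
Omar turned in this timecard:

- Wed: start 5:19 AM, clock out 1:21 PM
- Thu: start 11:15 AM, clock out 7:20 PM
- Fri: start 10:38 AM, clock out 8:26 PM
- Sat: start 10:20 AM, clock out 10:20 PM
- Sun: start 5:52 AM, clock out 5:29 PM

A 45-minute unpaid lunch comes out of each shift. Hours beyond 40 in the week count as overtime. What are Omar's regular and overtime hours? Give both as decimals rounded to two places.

Regular 40.00 hours, overtime 5.78 hours

Wed: 5:19 AM–1:21 PM = 8 h 2 min; less 45 min break → 7 h 17 min
Thu: 11:15 AM–7:20 PM = 8 h 5 min; less 45 min break → 7 h 20 min
Fri: 10:38 AM–8:26 PM = 9 h 48 min; less 45 min break → 9 h 3 min
Sat: 10:20 AM–10:20 PM = 12 h 0 min; less 45 min break → 11 h 15 min
Sun: 5:52 AM–5:29 PM = 11 h 37 min; less 45 min break → 10 h 52 min
Total worked: 45 h 47 min = 45.78 h.
Threshold 40 h → overtime 5 h 47 min, regular 40 h 0 min.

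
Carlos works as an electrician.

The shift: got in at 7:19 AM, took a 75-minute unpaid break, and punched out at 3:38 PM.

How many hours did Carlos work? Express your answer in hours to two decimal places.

7.07 hours

The shift: 7:19 AM–3:38 PM = 8 h 19 min; less 75 min break → 7 h 4 min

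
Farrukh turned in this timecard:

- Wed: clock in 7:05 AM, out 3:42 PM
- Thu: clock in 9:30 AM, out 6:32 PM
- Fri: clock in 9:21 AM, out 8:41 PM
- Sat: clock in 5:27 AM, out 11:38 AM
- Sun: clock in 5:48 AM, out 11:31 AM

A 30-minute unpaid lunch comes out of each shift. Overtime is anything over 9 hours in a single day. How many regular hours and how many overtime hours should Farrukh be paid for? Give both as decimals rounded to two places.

Regular 36.55 hours, overtime 1.83 hours

Wed: 7:05 AM–3:42 PM = 8 h 37 min; less 30 min break → 8 h 7 min
Thu: 9:30 AM–6:32 PM = 9 h 2 min; less 30 min break → 8 h 32 min
Fri: 9:21 AM–8:41 PM = 11 h 20 min; less 30 min break → 10 h 50 min
Sat: 5:27 AM–11:38 AM = 6 h 11 min; less 30 min break → 5 h 41 min
Sun: 5:48 AM–11:31 AM = 5 h 43 min; less 30 min break → 5 h 13 min
Wed reg 8 h 7 min / OT 0 h 0 min; Thu reg 8 h 32 min / OT 0 h 0 min; Fri reg 9 h 0 min / OT 1 h 50 min; Sat reg 5 h 41 min / OT 0 h 0 min; Sun reg 5 h 13 min / OT 0 h 0 min.
Totals: regular 36 h 33 min, overtime 1 h 50 min.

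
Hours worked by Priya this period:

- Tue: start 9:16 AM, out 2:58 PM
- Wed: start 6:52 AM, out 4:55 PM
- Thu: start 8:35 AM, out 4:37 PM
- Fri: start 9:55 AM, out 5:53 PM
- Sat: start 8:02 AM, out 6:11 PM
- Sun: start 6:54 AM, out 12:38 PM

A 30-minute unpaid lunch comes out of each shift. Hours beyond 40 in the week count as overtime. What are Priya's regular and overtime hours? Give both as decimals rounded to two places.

Tue: 9:16 AM–2:58 PM = 5 h 42 min; less 30 min break → 5 h 12 min
Wed: 6:52 AM–4:55 PM = 10 h 3 min; less 30 min break → 9 h 33 min
Thu: 8:35 AM–4:37 PM = 8 h 2 min; less 30 min break → 7 h 32 min
Fri: 9:55 AM–5:53 PM = 7 h 58 min; less 30 min break → 7 h 28 min
Sat: 8:02 AM–6:11 PM = 10 h 9 min; less 30 min break → 9 h 39 min
Sun: 6:54 AM–12:38 PM = 5 h 44 min; less 30 min break → 5 h 14 min
Total worked: 44 h 38 min = 44.63 h.
Threshold 40 h → overtime 4 h 38 min, regular 40 h 0 min.

Regular 40.00 hours, overtime 4.63 hours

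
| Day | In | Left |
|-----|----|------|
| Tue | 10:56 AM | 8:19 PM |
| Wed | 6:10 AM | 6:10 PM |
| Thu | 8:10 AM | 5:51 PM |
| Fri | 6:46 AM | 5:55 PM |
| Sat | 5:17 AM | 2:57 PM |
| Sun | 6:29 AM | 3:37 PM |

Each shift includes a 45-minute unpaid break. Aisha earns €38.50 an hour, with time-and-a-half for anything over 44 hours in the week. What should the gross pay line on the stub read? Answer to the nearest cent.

€2416.84

Tue: 10:56 AM–8:19 PM = 9 h 23 min; less 45 min break → 8 h 38 min
Wed: 6:10 AM–6:10 PM = 12 h 0 min; less 45 min break → 11 h 15 min
Thu: 8:10 AM–5:51 PM = 9 h 41 min; less 45 min break → 8 h 56 min
Fri: 6:46 AM–5:55 PM = 11 h 9 min; less 45 min break → 10 h 24 min
Sat: 5:17 AM–2:57 PM = 9 h 40 min; less 45 min break → 8 h 55 min
Sun: 6:29 AM–3:37 PM = 9 h 8 min; less 45 min break → 8 h 23 min
Total worked: 56 h 31 min = 3391 min.
Regular 44 h 0 min = 2640 min at €38.50/h; overtime 12 h 31 min = 751 min at €57.75/h.
Pay = (2640 × €38.50 + 751 × €57.75) ÷ 60 = €2416.84.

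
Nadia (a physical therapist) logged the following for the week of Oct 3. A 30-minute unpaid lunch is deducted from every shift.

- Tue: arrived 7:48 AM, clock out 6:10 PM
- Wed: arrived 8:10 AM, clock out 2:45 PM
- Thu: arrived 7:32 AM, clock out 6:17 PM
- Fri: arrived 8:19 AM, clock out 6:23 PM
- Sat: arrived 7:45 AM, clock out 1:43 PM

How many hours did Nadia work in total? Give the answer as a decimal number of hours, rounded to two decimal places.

41.23 hours

Tue: 7:48 AM–6:10 PM = 10 h 22 min; less 30 min break → 9 h 52 min
Wed: 8:10 AM–2:45 PM = 6 h 35 min; less 30 min break → 6 h 5 min
Thu: 7:32 AM–6:17 PM = 10 h 45 min; less 30 min break → 10 h 15 min
Fri: 8:19 AM–6:23 PM = 10 h 4 min; less 30 min break → 9 h 34 min
Sat: 7:45 AM–1:43 PM = 5 h 58 min; less 30 min break → 5 h 28 min
Total: 9 h 52 min + 6 h 5 min + 10 h 15 min + 9 h 34 min + 5 h 28 min = 41 h 14 min.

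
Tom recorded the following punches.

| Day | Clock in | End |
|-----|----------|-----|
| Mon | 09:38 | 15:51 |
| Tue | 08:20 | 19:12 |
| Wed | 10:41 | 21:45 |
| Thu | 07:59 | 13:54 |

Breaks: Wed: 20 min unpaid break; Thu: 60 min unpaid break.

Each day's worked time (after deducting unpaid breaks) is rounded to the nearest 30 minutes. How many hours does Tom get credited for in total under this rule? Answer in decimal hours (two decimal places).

Mon: 09:38–15:51 = 6 h 13 min → rounds to 6 h 0 min
Tue: 08:20–19:12 = 10 h 52 min → rounds to 11 h 0 min
Wed: 10:41–21:45 = 11 h 4 min − 20 min = 10 h 44 min → rounds to 10 h 30 min
Thu: 07:59–13:54 = 5 h 55 min − 60 min = 4 h 55 min → rounds to 5 h 0 min
Total credited: 32 h 30 min.

32.50 hours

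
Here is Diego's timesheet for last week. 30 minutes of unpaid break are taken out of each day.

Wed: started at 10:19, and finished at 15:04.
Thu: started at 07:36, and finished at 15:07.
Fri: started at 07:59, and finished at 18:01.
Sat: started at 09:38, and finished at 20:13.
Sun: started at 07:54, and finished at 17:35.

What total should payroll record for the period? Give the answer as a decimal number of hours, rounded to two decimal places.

Wed: 10:19–15:04 = 4 h 45 min; less 30 min break → 4 h 15 min
Thu: 07:36–15:07 = 7 h 31 min; less 30 min break → 7 h 1 min
Fri: 07:59–18:01 = 10 h 2 min; less 30 min break → 9 h 32 min
Sat: 09:38–20:13 = 10 h 35 min; less 30 min break → 10 h 5 min
Sun: 07:54–17:35 = 9 h 41 min; less 30 min break → 9 h 11 min
Total: 4 h 15 min + 7 h 1 min + 9 h 32 min + 10 h 5 min + 9 h 11 min = 40 h 4 min.

40.07 hours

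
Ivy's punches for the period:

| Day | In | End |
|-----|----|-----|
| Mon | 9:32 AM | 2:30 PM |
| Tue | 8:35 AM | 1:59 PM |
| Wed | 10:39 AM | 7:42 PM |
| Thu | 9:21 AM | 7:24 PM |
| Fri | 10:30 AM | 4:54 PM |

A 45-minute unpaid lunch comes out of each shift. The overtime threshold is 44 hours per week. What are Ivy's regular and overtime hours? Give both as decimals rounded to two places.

Regular 32.12 hours, overtime 0.00 hours

Mon: 9:32 AM–2:30 PM = 4 h 58 min; less 45 min break → 4 h 13 min
Tue: 8:35 AM–1:59 PM = 5 h 24 min; less 45 min break → 4 h 39 min
Wed: 10:39 AM–7:42 PM = 9 h 3 min; less 45 min break → 8 h 18 min
Thu: 9:21 AM–7:24 PM = 10 h 3 min; less 45 min break → 9 h 18 min
Fri: 10:30 AM–4:54 PM = 6 h 24 min; less 45 min break → 5 h 39 min
Total worked: 32 h 7 min = 32.12 h.
Threshold 44 h → overtime 0 h 0 min, regular 32 h 7 min.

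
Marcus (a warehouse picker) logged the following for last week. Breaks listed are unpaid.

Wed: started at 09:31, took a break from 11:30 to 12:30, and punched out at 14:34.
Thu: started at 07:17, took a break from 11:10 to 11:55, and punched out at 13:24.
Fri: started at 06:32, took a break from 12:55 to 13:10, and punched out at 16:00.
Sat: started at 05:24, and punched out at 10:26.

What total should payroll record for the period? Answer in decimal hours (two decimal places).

23.67 hours

Wed: 09:31–14:34 = 5 h 3 min; less 60 min break → 4 h 3 min
Thu: 07:17–13:24 = 6 h 7 min; less 45 min break → 5 h 22 min
Fri: 06:32–16:00 = 9 h 28 min; less 15 min break → 9 h 13 min
Sat: 05:24–10:26 = 5 h 2 min
Total: 4 h 3 min + 5 h 22 min + 9 h 13 min + 5 h 2 min = 23 h 40 min.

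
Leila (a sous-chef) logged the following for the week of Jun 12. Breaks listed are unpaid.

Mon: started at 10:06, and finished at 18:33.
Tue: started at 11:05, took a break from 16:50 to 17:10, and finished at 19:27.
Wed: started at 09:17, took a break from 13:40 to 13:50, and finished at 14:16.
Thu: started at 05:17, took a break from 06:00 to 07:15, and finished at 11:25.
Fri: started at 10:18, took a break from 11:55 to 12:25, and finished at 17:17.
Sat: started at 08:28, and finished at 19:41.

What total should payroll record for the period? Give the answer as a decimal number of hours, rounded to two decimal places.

Mon: 10:06–18:33 = 8 h 27 min
Tue: 11:05–19:27 = 8 h 22 min; less 20 min break → 8 h 2 min
Wed: 09:17–14:16 = 4 h 59 min; less 10 min break → 4 h 49 min
Thu: 05:17–11:25 = 6 h 8 min; less 75 min break → 4 h 53 min
Fri: 10:18–17:17 = 6 h 59 min; less 30 min break → 6 h 29 min
Sat: 08:28–19:41 = 11 h 13 min
Total: 8 h 27 min + 8 h 2 min + 4 h 49 min + 4 h 53 min + 6 h 29 min + 11 h 13 min = 43 h 53 min.

43.88 hours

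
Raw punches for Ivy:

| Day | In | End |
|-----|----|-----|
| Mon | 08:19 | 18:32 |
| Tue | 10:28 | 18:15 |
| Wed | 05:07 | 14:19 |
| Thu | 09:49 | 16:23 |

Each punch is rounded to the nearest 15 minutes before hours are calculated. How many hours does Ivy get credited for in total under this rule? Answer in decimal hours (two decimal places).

Mon: in 08:19→08:15, out 18:32→18:30; 10 h 15 min
Tue: in 10:28→10:30, out 18:15→18:15; 7 h 45 min
Wed: in 05:07→05:00, out 14:19→14:15; 9 h 15 min
Thu: in 09:49→09:45, out 16:23→16:30; 6 h 45 min
Total credited: 34 h 0 min.

34.00 hours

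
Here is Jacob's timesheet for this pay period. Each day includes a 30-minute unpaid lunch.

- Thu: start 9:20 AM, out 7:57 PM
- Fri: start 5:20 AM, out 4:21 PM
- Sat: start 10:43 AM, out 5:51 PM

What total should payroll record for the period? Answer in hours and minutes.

27 h 16 min

Thu: 9:20 AM–7:57 PM = 10 h 37 min; less 30 min break → 10 h 7 min
Fri: 5:20 AM–4:21 PM = 11 h 1 min; less 30 min break → 10 h 31 min
Sat: 10:43 AM–5:51 PM = 7 h 8 min; less 30 min break → 6 h 38 min
Total: 10 h 7 min + 10 h 31 min + 6 h 38 min = 27 h 16 min.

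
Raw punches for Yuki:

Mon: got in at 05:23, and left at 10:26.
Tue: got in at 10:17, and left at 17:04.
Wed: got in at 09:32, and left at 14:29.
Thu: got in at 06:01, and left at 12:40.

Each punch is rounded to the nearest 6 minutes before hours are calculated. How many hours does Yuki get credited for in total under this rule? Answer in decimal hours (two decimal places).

Mon: in 05:23→05:24, out 10:26→10:24; 5 h 0 min
Tue: in 10:17→10:18, out 17:04→17:06; 6 h 48 min
Wed: in 09:32→09:30, out 14:29→14:30; 5 h 0 min
Thu: in 06:01→06:00, out 12:40→12:42; 6 h 42 min
Total credited: 23 h 30 min.

23.50 hours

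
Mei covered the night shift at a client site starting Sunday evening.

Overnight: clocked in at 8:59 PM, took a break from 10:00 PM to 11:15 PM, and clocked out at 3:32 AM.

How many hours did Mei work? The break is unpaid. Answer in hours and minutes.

Overnight: 8:59 PM → midnight = 3 h 1 min; midnight → 3:32 AM = 3 h 32 min; span 6 h 33 min; less 75 min break → 5 h 18 min

5 h 18 min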